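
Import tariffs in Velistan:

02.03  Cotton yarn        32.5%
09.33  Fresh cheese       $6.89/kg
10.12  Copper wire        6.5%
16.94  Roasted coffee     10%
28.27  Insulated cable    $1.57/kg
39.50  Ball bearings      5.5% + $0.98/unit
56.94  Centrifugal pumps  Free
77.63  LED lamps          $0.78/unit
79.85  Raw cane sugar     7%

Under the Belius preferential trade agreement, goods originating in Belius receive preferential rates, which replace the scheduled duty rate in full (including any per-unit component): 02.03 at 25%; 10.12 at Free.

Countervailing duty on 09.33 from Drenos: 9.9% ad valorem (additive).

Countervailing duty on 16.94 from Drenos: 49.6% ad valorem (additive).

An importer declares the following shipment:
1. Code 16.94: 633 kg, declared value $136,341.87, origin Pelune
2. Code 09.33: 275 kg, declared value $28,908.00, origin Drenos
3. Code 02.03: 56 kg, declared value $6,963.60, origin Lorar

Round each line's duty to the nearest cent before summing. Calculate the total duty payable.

Line 1 (16.94, Pelune, 633 kg, $136,341.87):
Base rate for 16.94 is 10%.
The additional-duty order on 16.94 targets Drenos, not Pelune; it does not apply.
Duty = $136,341.87 × 10% = $13,634.19.
Line 2 (09.33, Drenos, 275 kg, $28,908.00):
Base rate for 09.33 is $6.89/kg.
Additional duty on 09.33 from Drenos: +9.9% ad valorem. Applied ad valorem rate = 9.9%.
Duty = $28,908.00 × 9.9% + 275 × $6.89 = $4,756.64.
Line 3 (02.03, Lorar, 56 kg, $6,963.60):
Base rate for 02.03 is 32.5%.
02.03 has an FTA preferential rate, but origin Lorar is not Belius; base rate stands.
Duty = $6,963.60 × 32.5% = $2,263.17.
Total = $13,634.19 + $4,756.64 + $2,263.17 = $20,654.00.

$20,654.00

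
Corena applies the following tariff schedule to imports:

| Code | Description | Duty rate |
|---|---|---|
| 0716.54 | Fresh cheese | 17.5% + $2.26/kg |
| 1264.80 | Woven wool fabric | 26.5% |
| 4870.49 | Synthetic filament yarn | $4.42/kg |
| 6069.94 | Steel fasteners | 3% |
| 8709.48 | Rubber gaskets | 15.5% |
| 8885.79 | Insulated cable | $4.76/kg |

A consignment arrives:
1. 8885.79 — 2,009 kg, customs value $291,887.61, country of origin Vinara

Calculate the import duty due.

Line 1 (8885.79, Vinara, 2,009 kg, $291,887.61):
Base rate for 8885.79 is $4.76/kg.
Duty = 2,009 × $4.76 = $9,562.84.

$9,562.84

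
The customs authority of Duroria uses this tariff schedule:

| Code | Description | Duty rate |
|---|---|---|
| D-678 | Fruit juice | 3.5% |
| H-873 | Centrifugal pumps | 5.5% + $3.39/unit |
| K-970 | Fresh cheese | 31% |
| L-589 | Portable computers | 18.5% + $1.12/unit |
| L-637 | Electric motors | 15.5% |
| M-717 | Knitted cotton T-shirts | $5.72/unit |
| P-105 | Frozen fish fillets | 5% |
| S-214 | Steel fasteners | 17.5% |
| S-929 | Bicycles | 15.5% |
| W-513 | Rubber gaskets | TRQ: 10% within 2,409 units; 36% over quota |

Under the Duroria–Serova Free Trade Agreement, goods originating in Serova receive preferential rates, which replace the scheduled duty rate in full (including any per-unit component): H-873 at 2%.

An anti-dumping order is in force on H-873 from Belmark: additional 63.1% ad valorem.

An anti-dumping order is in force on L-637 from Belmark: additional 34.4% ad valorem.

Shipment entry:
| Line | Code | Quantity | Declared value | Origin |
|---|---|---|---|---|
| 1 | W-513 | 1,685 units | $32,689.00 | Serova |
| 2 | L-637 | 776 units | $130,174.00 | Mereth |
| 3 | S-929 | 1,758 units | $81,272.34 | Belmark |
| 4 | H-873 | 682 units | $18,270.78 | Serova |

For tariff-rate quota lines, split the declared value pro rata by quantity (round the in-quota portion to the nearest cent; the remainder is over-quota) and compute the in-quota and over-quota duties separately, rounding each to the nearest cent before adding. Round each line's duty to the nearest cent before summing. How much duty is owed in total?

$36,408.50

Line 1 (W-513, Serova, 1,685 units, $32,689.00):
Code W-513 is under a tariff-rate quota (threshold 2,409 units). Quantity 1,685 units is within the quota, so the in-quota rate 10% applies to the full value.
Duty = $32,689.00 × 10% = $3,268.90.
Line 2 (L-637, Mereth, 776 units, $130,174.00):
Base rate for L-637 is 15.5%.
The additional-duty order on L-637 targets Belmark, not Mereth; it does not apply.
Duty = $130,174.00 × 15.5% = $20,176.97.
Line 3 (S-929, Belmark, 1,758 units, $81,272.34):
Base rate for S-929 is 15.5%.
Duty = $81,272.34 × 15.5% = $12,597.21.
Line 4 (H-873, Serova, 682 units, $18,270.78):
Base rate for H-873 is 5.5% + $3.39/unit.
Origin Serova qualifies under the Duroria–Serova agreement and H-873 is covered: preferential rate 2% applies instead.
The additional-duty order on H-873 targets Belmark, not Serova; it does not apply.
Duty = $18,270.78 × 2% = $365.42.
Total = $3,268.90 + $20,176.97 + $12,597.21 + $365.42 = $36,408.50.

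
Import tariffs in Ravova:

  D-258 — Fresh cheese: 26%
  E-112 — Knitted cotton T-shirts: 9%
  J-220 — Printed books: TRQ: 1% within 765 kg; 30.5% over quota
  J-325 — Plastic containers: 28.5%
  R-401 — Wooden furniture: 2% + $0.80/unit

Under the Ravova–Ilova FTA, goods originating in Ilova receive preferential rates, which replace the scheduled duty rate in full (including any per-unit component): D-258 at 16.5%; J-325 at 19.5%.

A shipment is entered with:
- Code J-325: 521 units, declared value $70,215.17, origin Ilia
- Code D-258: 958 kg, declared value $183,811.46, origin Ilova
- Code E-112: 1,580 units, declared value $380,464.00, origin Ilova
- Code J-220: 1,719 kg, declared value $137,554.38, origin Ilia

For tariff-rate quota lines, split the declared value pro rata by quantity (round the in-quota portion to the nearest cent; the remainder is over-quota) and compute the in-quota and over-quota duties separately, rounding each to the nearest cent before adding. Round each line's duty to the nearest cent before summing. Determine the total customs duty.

Line 1 (J-325, Ilia, 521 units, $70,215.17):
Base rate for J-325 is 28.5%.
J-325 has an FTA preferential rate, but origin Ilia is not Ilova; base rate stands.
Duty = $70,215.17 × 28.5% = $20,011.32.
Line 2 (D-258, Ilova, 958 kg, $183,811.46):
Base rate for D-258 is 26%.
Origin Ilova qualifies under the Ravova–Ilova agreement and D-258 is covered: preferential rate 16.5% applies instead.
Duty = $183,811.46 × 16.5% = $30,328.89.
Line 3 (E-112, Ilova, 1,580 units, $380,464.00):
Base rate for E-112 is 9%.
Origin Ilova is the FTA partner but E-112 is not on the preference list; base rate stands.
Duty = $380,464.00 × 9% = $34,241.76.
Line 4 (J-220, Ilia, 1,719 kg, $137,554.38):
Code J-220 is under a tariff-rate quota (threshold 765 kg). In-quota: 765 kg at 1%; over-quota: 954 kg at 30.5%.
Pro-rata value split: in-quota = $137,554.38 × 765/1,719 = $61,215.30; over-quota = $137,554.38 − $61,215.30 = $76,339.08.
In-quota duty = $61,215.30 × 1% = $612.15. Over-quota duty = $76,339.08 × 30.5% = $23,283.42.
Line duty = $612.15 + $23,283.42 = $23,895.57.
Total = $20,011.32 + $30,328.89 + $34,241.76 + $23,895.57 = $108,477.54.

$108,477.54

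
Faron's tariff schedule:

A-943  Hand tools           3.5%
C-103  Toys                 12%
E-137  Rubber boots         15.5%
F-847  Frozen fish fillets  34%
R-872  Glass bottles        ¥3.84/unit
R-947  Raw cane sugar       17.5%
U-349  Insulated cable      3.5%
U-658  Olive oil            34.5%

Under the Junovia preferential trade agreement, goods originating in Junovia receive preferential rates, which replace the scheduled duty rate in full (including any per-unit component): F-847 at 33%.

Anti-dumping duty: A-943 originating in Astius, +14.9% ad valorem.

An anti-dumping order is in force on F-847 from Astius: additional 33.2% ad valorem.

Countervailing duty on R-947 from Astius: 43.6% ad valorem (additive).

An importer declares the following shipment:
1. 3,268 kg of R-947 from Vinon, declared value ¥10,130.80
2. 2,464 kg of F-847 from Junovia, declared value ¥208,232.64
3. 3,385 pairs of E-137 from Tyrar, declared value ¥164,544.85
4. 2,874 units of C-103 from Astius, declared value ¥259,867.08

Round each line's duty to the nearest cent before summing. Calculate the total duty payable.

Line 1 (R-947, Vinon, 3,268 kg, ¥10,130.80):
Base rate for R-947 is 17.5%.
The additional-duty order on R-947 targets Astius, not Vinon; it does not apply.
Duty = ¥10,130.80 × 17.5% = ¥1,772.89.
Line 2 (F-847, Junovia, 2,464 kg, ¥208,232.64):
Base rate for F-847 is 34%.
Origin Junovia qualifies under the Faron–Junovia agreement and F-847 is covered: preferential rate 33% applies instead.
The additional-duty order on F-847 targets Astius, not Junovia; it does not apply.
Duty = ¥208,232.64 × 33% = ¥68,716.77.
Line 3 (E-137, Tyrar, 3,385 pairs, ¥164,544.85):
Base rate for E-137 is 15.5%.
Duty = ¥164,544.85 × 15.5% = ¥25,504.45.
Line 4 (C-103, Astius, 2,874 units, ¥259,867.08):
Base rate for C-103 is 12%.
Duty = ¥259,867.08 × 12% = ¥31,184.05.
Total = ¥1,772.89 + ¥68,716.77 + ¥25,504.45 + ¥31,184.05 = ¥127,178.16.

¥127,178.16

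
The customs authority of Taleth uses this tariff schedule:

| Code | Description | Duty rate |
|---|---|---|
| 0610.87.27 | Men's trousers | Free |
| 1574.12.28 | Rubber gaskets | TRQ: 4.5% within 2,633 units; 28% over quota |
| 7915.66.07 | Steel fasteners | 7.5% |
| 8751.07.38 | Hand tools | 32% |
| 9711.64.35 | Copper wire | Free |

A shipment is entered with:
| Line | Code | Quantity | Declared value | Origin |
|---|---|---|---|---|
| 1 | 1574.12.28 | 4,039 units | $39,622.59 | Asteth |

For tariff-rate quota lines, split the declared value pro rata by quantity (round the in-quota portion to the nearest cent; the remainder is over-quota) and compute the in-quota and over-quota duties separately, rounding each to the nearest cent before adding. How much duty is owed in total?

Line 1 (1574.12.28, Asteth, 4,039 units, $39,622.59):
Code 1574.12.28 is under a tariff-rate quota (threshold 2,633 units). In-quota: 2,633 units at 4.5%; over-quota: 1,406 units at 28%.
Pro-rata value split: in-quota = $39,622.59 × 2,633/4,039 = $25,829.73; over-quota = $39,622.59 − $25,829.73 = $13,792.86.
In-quota duty = $25,829.73 × 4.5% = $1,162.34. Over-quota duty = $13,792.86 × 28% = $3,862.00.
Line duty = $1,162.34 + $3,862.00 = $5,024.34.

$5,024.34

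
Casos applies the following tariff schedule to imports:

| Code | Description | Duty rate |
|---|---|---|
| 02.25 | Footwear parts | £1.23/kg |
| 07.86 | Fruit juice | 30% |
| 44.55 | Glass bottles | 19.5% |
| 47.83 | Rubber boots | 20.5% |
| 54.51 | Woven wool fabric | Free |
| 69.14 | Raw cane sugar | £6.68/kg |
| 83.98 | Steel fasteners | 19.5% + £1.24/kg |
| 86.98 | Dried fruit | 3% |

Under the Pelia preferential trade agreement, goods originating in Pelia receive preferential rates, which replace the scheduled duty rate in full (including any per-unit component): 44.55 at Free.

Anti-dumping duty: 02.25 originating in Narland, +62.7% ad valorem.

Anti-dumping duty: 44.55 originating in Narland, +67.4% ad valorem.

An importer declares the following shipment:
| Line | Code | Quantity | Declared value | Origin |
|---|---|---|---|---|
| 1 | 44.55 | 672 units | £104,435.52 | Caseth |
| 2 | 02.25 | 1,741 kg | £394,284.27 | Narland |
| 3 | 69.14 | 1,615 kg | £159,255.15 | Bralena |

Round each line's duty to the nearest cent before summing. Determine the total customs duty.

£280,510.80

Line 1 (44.55, Caseth, 672 units, £104,435.52):
Base rate for 44.55 is 19.5%.
44.55 has an FTA preferential rate, but origin Caseth is not Pelia; base rate stands.
The additional-duty order on 44.55 targets Narland, not Caseth; it does not apply.
Duty = £104,435.52 × 19.5% = £20,364.93.
Line 2 (02.25, Narland, 1,741 kg, £394,284.27):
Base rate for 02.25 is £1.23/kg.
Additional duty on 02.25 from Narland: +62.7% ad valorem. Applied ad valorem rate = 62.7%.
Duty = £394,284.27 × 62.7% + 1,741 × £1.23 = £249,357.67.
Line 3 (69.14, Bralena, 1,615 kg, £159,255.15):
Base rate for 69.14 is £6.68/kg.
Duty = 1,615 × £6.68 = £10,788.20.
Total = £20,364.93 + £249,357.67 + £10,788.20 = £280,510.80.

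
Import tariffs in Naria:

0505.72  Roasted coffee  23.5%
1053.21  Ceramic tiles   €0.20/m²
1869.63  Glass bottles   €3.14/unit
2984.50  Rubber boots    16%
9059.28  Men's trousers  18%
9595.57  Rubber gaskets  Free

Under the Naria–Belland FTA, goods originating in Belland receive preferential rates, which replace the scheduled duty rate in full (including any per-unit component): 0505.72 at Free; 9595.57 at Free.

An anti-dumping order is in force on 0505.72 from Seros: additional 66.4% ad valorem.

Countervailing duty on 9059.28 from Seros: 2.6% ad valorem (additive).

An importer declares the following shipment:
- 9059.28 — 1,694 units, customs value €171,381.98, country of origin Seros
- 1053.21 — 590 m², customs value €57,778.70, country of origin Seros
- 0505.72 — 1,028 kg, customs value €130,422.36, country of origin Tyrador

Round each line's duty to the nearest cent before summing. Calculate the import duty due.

Line 1 (9059.28, Seros, 1,694 units, €171,381.98):
Base rate for 9059.28 is 18%.
Additional duty on 9059.28 from Seros: +2.6%. Applied ad valorem rate: 18% + 2.6% = 20.6%.
Duty = €171,381.98 × 20.6% = €35,304.69.
Line 2 (1053.21, Seros, 590 m², €57,778.70):
Base rate for 1053.21 is €0.20/m².
Duty = 590 × €0.20 = €118.00.
Line 3 (0505.72, Tyrador, 1,028 kg, €130,422.36):
Base rate for 0505.72 is 23.5%.
0505.72 has an FTA preferential rate, but origin Tyrador is not Belland; base rate stands.
The additional-duty order on 0505.72 targets Seros, not Tyrador; it does not apply.
Duty = €130,422.36 × 23.5% = €30,649.25.
Total = €35,304.69 + €118.00 + €30,649.25 = €66,071.94.

€66,071.94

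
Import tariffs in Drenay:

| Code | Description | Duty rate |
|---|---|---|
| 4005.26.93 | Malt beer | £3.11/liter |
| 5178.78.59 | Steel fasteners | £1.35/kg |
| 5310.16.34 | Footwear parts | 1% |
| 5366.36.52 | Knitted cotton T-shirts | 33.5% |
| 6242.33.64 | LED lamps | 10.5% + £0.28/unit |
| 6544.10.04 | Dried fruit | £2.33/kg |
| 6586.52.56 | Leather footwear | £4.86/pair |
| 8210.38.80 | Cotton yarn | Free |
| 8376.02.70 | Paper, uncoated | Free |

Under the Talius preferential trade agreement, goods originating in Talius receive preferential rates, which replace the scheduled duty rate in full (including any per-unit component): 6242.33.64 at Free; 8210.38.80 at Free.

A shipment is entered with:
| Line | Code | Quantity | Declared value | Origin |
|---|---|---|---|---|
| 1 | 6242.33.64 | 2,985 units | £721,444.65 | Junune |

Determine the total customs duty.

Line 1 (6242.33.64, Junune, 2,985 units, £721,444.65):
Base rate for 6242.33.64 is 10.5% + £0.28/unit.
6242.33.64 has an FTA preferential rate, but origin Junune is not Talius; base rate stands.
Duty = £721,444.65 × 10.5% + 2,985 × £0.28 = £76,587.49.

£76,587.49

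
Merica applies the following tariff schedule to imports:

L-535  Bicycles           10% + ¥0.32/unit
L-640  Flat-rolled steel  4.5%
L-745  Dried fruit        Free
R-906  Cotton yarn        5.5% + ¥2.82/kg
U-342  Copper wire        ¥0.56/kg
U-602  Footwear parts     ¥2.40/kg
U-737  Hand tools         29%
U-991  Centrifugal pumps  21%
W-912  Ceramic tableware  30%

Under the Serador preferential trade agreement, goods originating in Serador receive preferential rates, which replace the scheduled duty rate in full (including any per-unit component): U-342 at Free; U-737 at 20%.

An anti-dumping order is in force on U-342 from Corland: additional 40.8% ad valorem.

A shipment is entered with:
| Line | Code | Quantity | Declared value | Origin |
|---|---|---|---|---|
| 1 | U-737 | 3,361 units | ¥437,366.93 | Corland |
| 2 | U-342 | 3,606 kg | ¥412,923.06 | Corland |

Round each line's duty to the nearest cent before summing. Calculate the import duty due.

¥297,328.38

Line 1 (U-737, Corland, 3,361 units, ¥437,366.93):
Base rate for U-737 is 29%.
U-737 has an FTA preferential rate, but origin Corland is not Serador; base rate stands.
Duty = ¥437,366.93 × 29% = ¥126,836.41.
Line 2 (U-342, Corland, 3,606 kg, ¥412,923.06):
Base rate for U-342 is ¥0.56/kg.
U-342 has an FTA preferential rate, but origin Corland is not Serador; base rate stands.
Additional duty on U-342 from Corland: +40.8% ad valorem. Applied ad valorem rate = 40.8%.
Duty = ¥412,923.06 × 40.8% + 3,606 × ¥0.56 = ¥170,491.97.
Total = ¥126,836.41 + ¥170,491.97 = ¥297,328.38.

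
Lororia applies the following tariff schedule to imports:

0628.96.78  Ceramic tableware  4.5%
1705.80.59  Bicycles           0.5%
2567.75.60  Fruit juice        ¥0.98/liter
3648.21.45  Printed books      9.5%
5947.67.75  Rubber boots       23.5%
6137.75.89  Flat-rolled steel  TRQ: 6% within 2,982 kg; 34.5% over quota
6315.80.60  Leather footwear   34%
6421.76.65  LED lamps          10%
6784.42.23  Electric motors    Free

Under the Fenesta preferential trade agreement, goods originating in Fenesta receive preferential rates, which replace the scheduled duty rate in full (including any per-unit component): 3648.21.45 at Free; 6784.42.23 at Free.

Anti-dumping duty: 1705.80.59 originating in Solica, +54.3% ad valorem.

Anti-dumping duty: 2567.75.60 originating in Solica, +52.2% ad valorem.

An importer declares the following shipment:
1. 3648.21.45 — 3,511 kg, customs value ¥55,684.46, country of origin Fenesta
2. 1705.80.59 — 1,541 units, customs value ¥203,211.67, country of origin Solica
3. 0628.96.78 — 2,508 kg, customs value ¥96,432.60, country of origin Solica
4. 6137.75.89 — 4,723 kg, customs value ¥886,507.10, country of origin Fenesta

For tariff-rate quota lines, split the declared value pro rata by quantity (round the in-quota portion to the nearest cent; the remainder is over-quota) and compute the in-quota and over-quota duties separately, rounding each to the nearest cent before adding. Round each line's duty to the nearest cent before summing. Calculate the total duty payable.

Line 1 (3648.21.45, Fenesta, 3,511 kg, ¥55,684.46):
Base rate for 3648.21.45 is 9.5%.
Origin Fenesta qualifies under the Lororia–Fenesta agreement and 3648.21.45 is covered: preferential rate Free applies instead.
Duty = ¥55,684.46 × 0% = ¥0.00.
Line 2 (1705.80.59, Solica, 1,541 units, ¥203,211.67):
Base rate for 1705.80.59 is 0.5%.
Additional duty on 1705.80.59 from Solica: +54.3%. Applied ad valorem rate: 0.5% + 54.3% = 54.8%.
Duty = ¥203,211.67 × 54.8% = ¥111,360.00.
Line 3 (0628.96.78, Solica, 2,508 kg, ¥96,432.60):
Base rate for 0628.96.78 is 4.5%.
Duty = ¥96,432.60 × 4.5% = ¥4,339.47.
Line 4 (6137.75.89, Fenesta, 4,723 kg, ¥886,507.10):
Code 6137.75.89 is under a tariff-rate quota (threshold 2,982 kg). In-quota: 2,982 kg at 6%; over-quota: 1,741 kg at 34.5%.
Pro-rata value split: in-quota = ¥886,507.10 × 2,982/4,723 = ¥559,721.40; over-quota = ¥886,507.10 − ¥559,721.40 = ¥326,785.70.
In-quota duty = ¥559,721.40 × 6% = ¥33,583.28. Over-quota duty = ¥326,785.70 × 34.5% = ¥112,741.07.
Line duty = ¥33,583.28 + ¥112,741.07 = ¥146,324.35.
Total = ¥0.00 + ¥111,360.00 + ¥4,339.47 + ¥146,324.35 = ¥262,023.82.

¥262,023.82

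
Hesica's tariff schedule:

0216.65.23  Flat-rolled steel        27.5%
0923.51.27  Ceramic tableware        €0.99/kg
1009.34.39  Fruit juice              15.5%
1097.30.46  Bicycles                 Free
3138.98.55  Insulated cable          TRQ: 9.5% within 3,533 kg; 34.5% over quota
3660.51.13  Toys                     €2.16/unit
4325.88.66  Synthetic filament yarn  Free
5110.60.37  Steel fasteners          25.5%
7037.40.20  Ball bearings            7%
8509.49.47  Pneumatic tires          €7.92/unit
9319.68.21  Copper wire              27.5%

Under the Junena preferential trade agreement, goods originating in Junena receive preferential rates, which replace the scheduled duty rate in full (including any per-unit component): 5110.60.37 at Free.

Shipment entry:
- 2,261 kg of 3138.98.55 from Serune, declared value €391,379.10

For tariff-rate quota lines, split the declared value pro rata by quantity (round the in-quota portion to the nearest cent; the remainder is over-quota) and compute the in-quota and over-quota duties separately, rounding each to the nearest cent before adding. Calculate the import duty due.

Line 1 (3138.98.55, Serune, 2,261 kg, €391,379.10):
Code 3138.98.55 is under a tariff-rate quota (threshold 3,533 kg). Quantity 2,261 kg is within the quota, so the in-quota rate 9.5% applies to the full value.
Duty = €391,379.10 × 9.5% = €37,181.01.

€37,181.01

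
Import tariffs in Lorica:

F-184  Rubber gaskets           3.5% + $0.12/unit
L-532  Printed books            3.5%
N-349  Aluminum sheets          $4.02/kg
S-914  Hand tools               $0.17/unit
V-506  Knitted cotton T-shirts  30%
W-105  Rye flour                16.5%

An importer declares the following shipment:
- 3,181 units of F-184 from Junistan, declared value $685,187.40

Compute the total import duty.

Line 1 (F-184, Junistan, 3,181 units, $685,187.40):
Base rate for F-184 is 3.5% + $0.12/unit.
Duty = $685,187.40 × 3.5% + 3,181 × $0.12 = $24,363.28.

$24,363.28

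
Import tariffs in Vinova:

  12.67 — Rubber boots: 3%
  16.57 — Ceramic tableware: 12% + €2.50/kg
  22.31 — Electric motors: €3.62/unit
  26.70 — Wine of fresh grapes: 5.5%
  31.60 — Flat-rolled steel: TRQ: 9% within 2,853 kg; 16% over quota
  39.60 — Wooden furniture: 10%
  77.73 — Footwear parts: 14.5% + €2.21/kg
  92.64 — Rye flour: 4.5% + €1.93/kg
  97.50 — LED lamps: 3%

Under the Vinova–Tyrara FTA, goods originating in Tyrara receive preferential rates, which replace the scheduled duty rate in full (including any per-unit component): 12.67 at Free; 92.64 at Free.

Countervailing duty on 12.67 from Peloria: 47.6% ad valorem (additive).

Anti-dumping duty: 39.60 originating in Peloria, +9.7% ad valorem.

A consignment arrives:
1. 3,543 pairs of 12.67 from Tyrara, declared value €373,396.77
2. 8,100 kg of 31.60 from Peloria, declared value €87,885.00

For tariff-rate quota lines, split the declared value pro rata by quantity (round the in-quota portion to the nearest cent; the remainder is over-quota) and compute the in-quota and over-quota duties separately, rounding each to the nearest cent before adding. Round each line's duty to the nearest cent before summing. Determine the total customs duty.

€11,894.74

Line 1 (12.67, Tyrara, 3,543 pairs, €373,396.77):
Base rate for 12.67 is 3%.
Origin Tyrara qualifies under the Vinova–Tyrara agreement and 12.67 is covered: preferential rate Free applies instead.
The additional-duty order on 12.67 targets Peloria, not Tyrara; it does not apply.
Duty = €373,396.77 × 0% = €0.00.
Line 2 (31.60, Peloria, 8,100 kg, €87,885.00):
Code 31.60 is under a tariff-rate quota (threshold 2,853 kg). In-quota: 2,853 kg at 9%; over-quota: 5,247 kg at 16%.
Pro-rata value split: in-quota = €87,885.00 × 2,853/8,100 = €30,955.05; over-quota = €87,885.00 − €30,955.05 = €56,929.95.
In-quota duty = €30,955.05 × 9% = €2,785.95. Over-quota duty = €56,929.95 × 16% = €9,108.79.
Line duty = €2,785.95 + €9,108.79 = €11,894.74.
Total = €0.00 + €11,894.74 = €11,894.74.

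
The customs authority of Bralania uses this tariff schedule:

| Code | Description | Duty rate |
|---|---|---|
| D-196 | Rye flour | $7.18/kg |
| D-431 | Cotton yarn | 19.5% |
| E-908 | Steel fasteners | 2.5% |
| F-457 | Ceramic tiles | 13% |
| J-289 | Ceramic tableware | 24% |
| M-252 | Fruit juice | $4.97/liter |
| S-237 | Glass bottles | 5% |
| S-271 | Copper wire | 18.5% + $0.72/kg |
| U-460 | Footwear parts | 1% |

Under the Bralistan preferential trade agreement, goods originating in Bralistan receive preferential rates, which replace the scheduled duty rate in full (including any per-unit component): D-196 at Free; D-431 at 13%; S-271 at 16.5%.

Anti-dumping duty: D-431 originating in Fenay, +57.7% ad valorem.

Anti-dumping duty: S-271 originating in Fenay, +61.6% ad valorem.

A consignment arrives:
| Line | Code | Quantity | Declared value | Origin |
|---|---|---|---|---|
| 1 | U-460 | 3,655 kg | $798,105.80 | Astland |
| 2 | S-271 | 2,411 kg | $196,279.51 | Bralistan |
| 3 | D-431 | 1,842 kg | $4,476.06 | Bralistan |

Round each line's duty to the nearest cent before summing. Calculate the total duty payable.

$40,949.07

Line 1 (U-460, Astland, 3,655 kg, $798,105.80):
Base rate for U-460 is 1%.
Duty = $798,105.80 × 1% = $7,981.06.
Line 2 (S-271, Bralistan, 2,411 kg, $196,279.51):
Base rate for S-271 is 18.5% + $0.72/kg.
Origin Bralistan qualifies under the Bralania–Bralistan agreement and S-271 is covered: preferential rate 16.5% applies instead.
The additional-duty order on S-271 targets Fenay, not Bralistan; it does not apply.
Duty = $196,279.51 × 16.5% = $32,386.12.
Line 3 (D-431, Bralistan, 1,842 kg, $4,476.06):
Base rate for D-431 is 19.5%.
Origin Bralistan qualifies under the Bralania–Bralistan agreement and D-431 is covered: preferential rate 13% applies instead.
The additional-duty order on D-431 targets Fenay, not Bralistan; it does not apply.
Duty = $4,476.06 × 13% = $581.89.
Total = $7,981.06 + $32,386.12 + $581.89 = $40,949.07.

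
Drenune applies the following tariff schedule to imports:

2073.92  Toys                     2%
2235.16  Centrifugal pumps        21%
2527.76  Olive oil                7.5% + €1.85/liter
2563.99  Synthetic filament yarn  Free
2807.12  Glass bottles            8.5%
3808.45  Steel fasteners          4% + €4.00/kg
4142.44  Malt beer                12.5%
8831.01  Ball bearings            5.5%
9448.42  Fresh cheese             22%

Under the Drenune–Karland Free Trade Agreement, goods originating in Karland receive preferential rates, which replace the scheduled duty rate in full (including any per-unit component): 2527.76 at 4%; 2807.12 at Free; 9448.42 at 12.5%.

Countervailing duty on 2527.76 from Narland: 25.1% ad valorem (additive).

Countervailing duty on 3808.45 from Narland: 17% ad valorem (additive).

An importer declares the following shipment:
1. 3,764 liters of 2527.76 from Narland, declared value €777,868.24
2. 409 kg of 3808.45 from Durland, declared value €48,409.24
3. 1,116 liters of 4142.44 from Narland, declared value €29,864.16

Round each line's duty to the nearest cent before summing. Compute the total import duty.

€267,853.84

Line 1 (2527.76, Narland, 3,764 liters, €777,868.24):
Base rate for 2527.76 is 7.5% + €1.85/liter.
2527.76 has an FTA preferential rate, but origin Narland is not Karland; base rate stands.
Additional duty on 2527.76 from Narland: +25.1%. Applied ad valorem rate: 7.5% + 25.1% = 32.6%.
Duty = €777,868.24 × 32.6% + 3,764 × €1.85 = €260,548.45.
Line 2 (3808.45, Durland, 409 kg, €48,409.24):
Base rate for 3808.45 is 4% + €4.00/kg.
The additional-duty order on 3808.45 targets Narland, not Durland; it does not apply.
Duty = €48,409.24 × 4% + 409 × €4.00 = €3,572.37.
Line 3 (4142.44, Narland, 1,116 liters, €29,864.16):
Base rate for 4142.44 is 12.5%.
Duty = €29,864.16 × 12.5% = €3,733.02.
Total = €260,548.45 + €3,572.37 + €3,733.02 = €267,853.84.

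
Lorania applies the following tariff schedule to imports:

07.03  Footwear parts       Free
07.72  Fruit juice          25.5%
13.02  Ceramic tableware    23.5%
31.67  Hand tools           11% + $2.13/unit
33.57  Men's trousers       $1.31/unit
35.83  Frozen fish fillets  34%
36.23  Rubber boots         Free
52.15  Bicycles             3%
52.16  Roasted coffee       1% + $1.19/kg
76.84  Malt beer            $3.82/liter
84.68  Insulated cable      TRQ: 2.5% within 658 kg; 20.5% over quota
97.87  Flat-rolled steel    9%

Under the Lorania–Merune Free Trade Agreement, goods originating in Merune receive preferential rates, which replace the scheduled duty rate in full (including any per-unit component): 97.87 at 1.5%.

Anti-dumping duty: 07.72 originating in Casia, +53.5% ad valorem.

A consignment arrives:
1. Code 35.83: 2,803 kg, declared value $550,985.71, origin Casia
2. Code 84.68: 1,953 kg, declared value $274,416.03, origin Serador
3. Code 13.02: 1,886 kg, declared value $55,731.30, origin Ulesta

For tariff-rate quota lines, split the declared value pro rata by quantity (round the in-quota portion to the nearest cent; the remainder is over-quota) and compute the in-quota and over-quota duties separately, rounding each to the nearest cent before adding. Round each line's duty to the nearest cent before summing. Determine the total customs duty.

Line 1 (35.83, Casia, 2,803 kg, $550,985.71):
Base rate for 35.83 is 34%.
Duty = $550,985.71 × 34% = $187,335.14.
Line 2 (84.68, Serador, 1,953 kg, $274,416.03):
Code 84.68 is under a tariff-rate quota (threshold 658 kg). In-quota: 658 kg at 2.5%; over-quota: 1,295 kg at 20.5%.
Pro-rata value split: in-quota = $274,416.03 × 658/1,953 = $92,455.58; over-quota = $274,416.03 − $92,455.58 = $181,960.45.
In-quota duty = $92,455.58 × 2.5% = $2,311.39. Over-quota duty = $181,960.45 × 20.5% = $37,301.89.
Line duty = $2,311.39 + $37,301.89 = $39,613.28.
Line 3 (13.02, Ulesta, 1,886 kg, $55,731.30):
Base rate for 13.02 is 23.5%.
Duty = $55,731.30 × 23.5% = $13,096.86.
Total = $187,335.14 + $39,613.28 + $13,096.86 = $240,045.28.

$240,045.28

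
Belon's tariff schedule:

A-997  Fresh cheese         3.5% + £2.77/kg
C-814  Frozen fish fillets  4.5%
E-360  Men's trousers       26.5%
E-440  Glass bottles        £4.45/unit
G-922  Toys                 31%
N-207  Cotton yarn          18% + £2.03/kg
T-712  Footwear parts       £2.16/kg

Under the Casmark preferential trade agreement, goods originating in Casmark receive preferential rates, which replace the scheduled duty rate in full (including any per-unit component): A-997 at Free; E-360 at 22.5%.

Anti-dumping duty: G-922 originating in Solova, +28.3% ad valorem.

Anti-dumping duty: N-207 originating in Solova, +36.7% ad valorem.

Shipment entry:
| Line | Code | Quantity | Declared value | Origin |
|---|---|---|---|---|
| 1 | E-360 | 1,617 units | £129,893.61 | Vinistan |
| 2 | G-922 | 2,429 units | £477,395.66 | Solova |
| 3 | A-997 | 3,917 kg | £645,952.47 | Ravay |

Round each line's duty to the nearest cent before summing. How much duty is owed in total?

£350,975.87

Line 1 (E-360, Vinistan, 1,617 units, £129,893.61):
Base rate for E-360 is 26.5%.
E-360 has an FTA preferential rate, but origin Vinistan is not Casmark; base rate stands.
Duty = £129,893.61 × 26.5% = £34,421.81.
Line 2 (G-922, Solova, 2,429 units, £477,395.66):
Base rate for G-922 is 31%.
Additional duty on G-922 from Solova: +28.3%. Applied ad valorem rate: 31% + 28.3% = 59.3%.
Duty = £477,395.66 × 59.3% = £283,095.63.
Line 3 (A-997, Ravay, 3,917 kg, £645,952.47):
Base rate for A-997 is 3.5% + £2.77/kg.
A-997 has an FTA preferential rate, but origin Ravay is not Casmark; base rate stands.
Duty = £645,952.47 × 3.5% + 3,917 × £2.77 = £33,458.43.
Total = £34,421.81 + £283,095.63 + £33,458.43 = £350,975.87.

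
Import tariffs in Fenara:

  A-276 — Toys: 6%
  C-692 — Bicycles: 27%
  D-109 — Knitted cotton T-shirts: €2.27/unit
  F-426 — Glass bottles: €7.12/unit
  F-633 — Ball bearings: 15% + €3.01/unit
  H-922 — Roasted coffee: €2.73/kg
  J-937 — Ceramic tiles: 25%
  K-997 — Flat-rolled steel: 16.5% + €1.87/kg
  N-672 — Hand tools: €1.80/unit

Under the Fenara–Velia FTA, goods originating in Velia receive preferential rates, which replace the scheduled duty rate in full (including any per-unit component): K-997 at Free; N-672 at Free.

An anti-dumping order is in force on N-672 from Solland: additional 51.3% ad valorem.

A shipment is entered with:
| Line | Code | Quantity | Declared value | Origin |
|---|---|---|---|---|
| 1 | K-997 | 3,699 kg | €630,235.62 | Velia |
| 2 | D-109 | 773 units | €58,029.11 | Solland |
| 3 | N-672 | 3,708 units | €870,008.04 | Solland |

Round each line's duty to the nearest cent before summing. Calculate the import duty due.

Line 1 (K-997, Velia, 3,699 kg, €630,235.62):
Base rate for K-997 is 16.5% + €1.87/kg.
Origin Velia qualifies under the Fenara–Velia agreement and K-997 is covered: preferential rate Free applies instead.
Duty = €630,235.62 × 0% = €0.00.
Line 2 (D-109, Solland, 773 units, €58,029.11):
Base rate for D-109 is €2.27/unit.
Duty = 773 × €2.27 = €1,754.71.
Line 3 (N-672, Solland, 3,708 units, €870,008.04):
Base rate for N-672 is €1.80/unit.
N-672 has an FTA preferential rate, but origin Solland is not Velia; base rate stands.
Additional duty on N-672 from Solland: +51.3% ad valorem. Applied ad valorem rate = 51.3%.
Duty = €870,008.04 × 51.3% + 3,708 × €1.80 = €452,988.52.
Total = €0.00 + €1,754.71 + €452,988.52 = €454,743.23.

€454,743.23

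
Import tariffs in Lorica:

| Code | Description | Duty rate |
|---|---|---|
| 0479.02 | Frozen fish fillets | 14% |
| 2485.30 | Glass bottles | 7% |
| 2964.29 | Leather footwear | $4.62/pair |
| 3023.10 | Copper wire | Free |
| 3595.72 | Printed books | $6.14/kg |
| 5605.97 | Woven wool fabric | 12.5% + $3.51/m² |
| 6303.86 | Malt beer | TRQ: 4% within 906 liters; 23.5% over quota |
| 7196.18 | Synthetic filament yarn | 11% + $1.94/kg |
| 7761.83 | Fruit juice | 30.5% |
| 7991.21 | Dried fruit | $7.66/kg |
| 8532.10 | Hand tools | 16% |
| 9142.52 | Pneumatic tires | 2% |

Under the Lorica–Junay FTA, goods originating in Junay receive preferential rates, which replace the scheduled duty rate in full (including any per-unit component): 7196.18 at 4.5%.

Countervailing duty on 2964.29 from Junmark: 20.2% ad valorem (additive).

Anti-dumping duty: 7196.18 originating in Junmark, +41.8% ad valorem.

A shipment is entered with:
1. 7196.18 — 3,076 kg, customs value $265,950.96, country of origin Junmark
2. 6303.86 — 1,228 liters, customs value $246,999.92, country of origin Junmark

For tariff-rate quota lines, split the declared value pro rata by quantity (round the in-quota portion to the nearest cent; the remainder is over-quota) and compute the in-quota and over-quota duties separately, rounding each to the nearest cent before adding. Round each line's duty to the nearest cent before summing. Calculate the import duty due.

Line 1 (7196.18, Junmark, 3,076 kg, $265,950.96):
Base rate for 7196.18 is 11% + $1.94/kg.
7196.18 has an FTA preferential rate, but origin Junmark is not Junay; base rate stands.
Additional duty on 7196.18 from Junmark: +41.8%. Applied ad valorem rate: 11% + 41.8% = 52.8%.
Duty = $265,950.96 × 52.8% + 3,076 × $1.94 = $146,389.55.
Line 2 (6303.86, Junmark, 1,228 liters, $246,999.92):
Code 6303.86 is under a tariff-rate quota (threshold 906 liters). In-quota: 906 liters at 4%; over-quota: 322 liters at 23.5%.
Pro-rata value split: in-quota = $246,999.92 × 906/1,228 = $182,232.84; over-quota = $246,999.92 − $182,232.84 = $64,767.08.
In-quota duty = $182,232.84 × 4% = $7,289.31. Over-quota duty = $64,767.08 × 23.5% = $15,220.26.
Line duty = $7,289.31 + $15,220.26 = $22,509.57.
Total = $146,389.55 + $22,509.57 = $168,899.12.

$168,899.12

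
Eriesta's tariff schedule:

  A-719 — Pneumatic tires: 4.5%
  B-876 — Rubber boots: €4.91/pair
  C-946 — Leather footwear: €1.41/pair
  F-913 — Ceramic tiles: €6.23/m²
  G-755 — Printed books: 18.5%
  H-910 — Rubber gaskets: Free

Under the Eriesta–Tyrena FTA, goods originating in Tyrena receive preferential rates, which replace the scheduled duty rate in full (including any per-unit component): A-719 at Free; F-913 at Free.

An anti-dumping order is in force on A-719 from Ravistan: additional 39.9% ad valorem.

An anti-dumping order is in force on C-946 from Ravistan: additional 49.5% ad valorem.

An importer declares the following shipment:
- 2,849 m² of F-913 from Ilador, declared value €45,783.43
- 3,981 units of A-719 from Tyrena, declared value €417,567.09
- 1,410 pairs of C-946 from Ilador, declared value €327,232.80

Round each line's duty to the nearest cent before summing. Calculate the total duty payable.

Line 1 (F-913, Ilador, 2,849 m², €45,783.43):
Base rate for F-913 is €6.23/m².
F-913 has an FTA preferential rate, but origin Ilador is not Tyrena; base rate stands.
Duty = 2,849 × €6.23 = €17,749.27.
Line 2 (A-719, Tyrena, 3,981 units, €417,567.09):
Base rate for A-719 is 4.5%.
Origin Tyrena qualifies under the Eriesta–Tyrena agreement and A-719 is covered: preferential rate Free applies instead.
The additional-duty order on A-719 targets Ravistan, not Tyrena; it does not apply.
Duty = €417,567.09 × 0% = €0.00.
Line 3 (C-946, Ilador, 1,410 pairs, €327,232.80):
Base rate for C-946 is €1.41/pair.
The additional-duty order on C-946 targets Ravistan, not Ilador; it does not apply.
Duty = 1,410 × €1.41 = €1,988.10.
Total = €17,749.27 + €0.00 + €1,988.10 = €19,737.37.

€19,737.37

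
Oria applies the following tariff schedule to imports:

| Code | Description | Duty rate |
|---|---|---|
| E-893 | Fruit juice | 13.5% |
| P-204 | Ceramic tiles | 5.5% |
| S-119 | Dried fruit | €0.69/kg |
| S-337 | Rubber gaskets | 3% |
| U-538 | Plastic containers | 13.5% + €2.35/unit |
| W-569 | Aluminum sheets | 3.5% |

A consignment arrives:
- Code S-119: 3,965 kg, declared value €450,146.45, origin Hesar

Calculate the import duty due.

€2,735.85

Line 1 (S-119, Hesar, 3,965 kg, €450,146.45):
Base rate for S-119 is €0.69/kg.
Duty = 3,965 × €0.69 = €2,735.85.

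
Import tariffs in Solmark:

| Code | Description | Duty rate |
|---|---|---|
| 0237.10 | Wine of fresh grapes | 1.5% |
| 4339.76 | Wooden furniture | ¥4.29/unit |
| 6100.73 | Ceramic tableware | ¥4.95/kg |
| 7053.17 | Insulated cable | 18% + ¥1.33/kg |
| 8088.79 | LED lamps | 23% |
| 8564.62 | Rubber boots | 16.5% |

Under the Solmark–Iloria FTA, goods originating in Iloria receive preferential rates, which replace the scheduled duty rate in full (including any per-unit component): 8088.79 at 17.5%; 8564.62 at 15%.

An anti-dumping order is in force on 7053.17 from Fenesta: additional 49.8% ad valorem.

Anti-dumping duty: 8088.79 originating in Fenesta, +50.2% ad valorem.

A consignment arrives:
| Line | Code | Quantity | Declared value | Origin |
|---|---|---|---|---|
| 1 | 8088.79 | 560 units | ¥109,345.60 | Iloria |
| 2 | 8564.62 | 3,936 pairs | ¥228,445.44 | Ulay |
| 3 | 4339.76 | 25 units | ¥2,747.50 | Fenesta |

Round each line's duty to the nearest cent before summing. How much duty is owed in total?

¥56,936.23

Line 1 (8088.79, Iloria, 560 units, ¥109,345.60):
Base rate for 8088.79 is 23%.
Origin Iloria qualifies under the Solmark–Iloria agreement and 8088.79 is covered: preferential rate 17.5% applies instead.
The additional-duty order on 8088.79 targets Fenesta, not Iloria; it does not apply.
Duty = ¥109,345.60 × 17.5% = ¥19,135.48.
Line 2 (8564.62, Ulay, 3,936 pairs, ¥228,445.44):
Base rate for 8564.62 is 16.5%.
8564.62 has an FTA preferential rate, but origin Ulay is not Iloria; base rate stands.
Duty = ¥228,445.44 × 16.5% = ¥37,693.50.
Line 3 (4339.76, Fenesta, 25 units, ¥2,747.50):
Base rate for 4339.76 is ¥4.29/unit.
Duty = 25 × ¥4.29 = ¥107.25.
Total = ¥19,135.48 + ¥37,693.50 + ¥107.25 = ¥56,936.23.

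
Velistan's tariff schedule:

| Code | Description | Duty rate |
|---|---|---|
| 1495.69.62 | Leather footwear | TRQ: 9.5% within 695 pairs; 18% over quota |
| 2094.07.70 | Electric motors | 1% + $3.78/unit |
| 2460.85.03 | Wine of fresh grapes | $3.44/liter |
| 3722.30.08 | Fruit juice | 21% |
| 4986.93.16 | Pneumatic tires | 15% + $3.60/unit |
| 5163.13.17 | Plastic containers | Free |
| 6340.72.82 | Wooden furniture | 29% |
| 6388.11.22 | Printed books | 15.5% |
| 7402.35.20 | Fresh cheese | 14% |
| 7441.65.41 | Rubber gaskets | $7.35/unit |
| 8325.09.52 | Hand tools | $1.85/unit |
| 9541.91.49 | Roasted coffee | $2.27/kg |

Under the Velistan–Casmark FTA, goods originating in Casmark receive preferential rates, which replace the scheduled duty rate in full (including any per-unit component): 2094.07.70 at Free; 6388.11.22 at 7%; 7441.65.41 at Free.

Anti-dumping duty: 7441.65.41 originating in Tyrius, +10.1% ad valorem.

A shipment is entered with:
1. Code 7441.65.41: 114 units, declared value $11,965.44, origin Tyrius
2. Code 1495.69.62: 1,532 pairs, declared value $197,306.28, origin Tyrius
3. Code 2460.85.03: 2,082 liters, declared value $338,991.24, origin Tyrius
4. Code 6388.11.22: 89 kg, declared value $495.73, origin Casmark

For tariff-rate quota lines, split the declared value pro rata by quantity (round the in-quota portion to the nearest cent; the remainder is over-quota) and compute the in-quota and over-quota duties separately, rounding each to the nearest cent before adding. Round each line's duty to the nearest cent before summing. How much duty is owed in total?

$37,150.05

Line 1 (7441.65.41, Tyrius, 114 units, $11,965.44):
Base rate for 7441.65.41 is $7.35/unit.
7441.65.41 has an FTA preferential rate, but origin Tyrius is not Casmark; base rate stands.
Additional duty on 7441.65.41 from Tyrius: +10.1% ad valorem. Applied ad valorem rate = 10.1%.
Duty = $11,965.44 × 10.1% + 114 × $7.35 = $2,046.41.
Line 2 (1495.69.62, Tyrius, 1,532 pairs, $197,306.28):
Code 1495.69.62 is under a tariff-rate quota (threshold 695 pairs). In-quota: 695 pairs at 9.5%; over-quota: 837 pairs at 18%.
Pro-rata value split: in-quota = $197,306.28 × 695/1,532 = $89,509.05; over-quota = $197,306.28 − $89,509.05 = $107,797.23.
In-quota duty = $89,509.05 × 9.5% = $8,503.36. Over-quota duty = $107,797.23 × 18% = $19,403.50.
Line duty = $8,503.36 + $19,403.50 = $27,906.86.
Line 3 (2460.85.03, Tyrius, 2,082 liters, $338,991.24):
Base rate for 2460.85.03 is $3.44/liter.
Duty = 2,082 × $3.44 = $7,162.08.
Line 4 (6388.11.22, Casmark, 89 kg, $495.73):
Base rate for 6388.11.22 is 15.5%.
Origin Casmark qualifies under the Velistan–Casmark agreement and 6388.11.22 is covered: preferential rate 7% applies instead.
Duty = $495.73 × 7% = $34.70.
Total = $2,046.41 + $27,906.86 + $7,162.08 + $34.70 = $37,150.05.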